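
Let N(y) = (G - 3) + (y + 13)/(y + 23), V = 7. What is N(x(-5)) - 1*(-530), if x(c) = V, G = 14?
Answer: 1625/3 ≈ 541.67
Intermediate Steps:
x(c) = 7
N(y) = 11 + (13 + y)/(23 + y) (N(y) = (14 - 3) + (y + 13)/(y + 23) = 11 + (13 + y)/(23 + y))
N(x(-5)) - 1*(-530) = 2*(133 + 6*7)/(23 + 7) - 1*(-530) = 2*(133 + 42)/30 + 530 = 2*(1/30)*175 + 530 = 35/3 + 530 = 1625/3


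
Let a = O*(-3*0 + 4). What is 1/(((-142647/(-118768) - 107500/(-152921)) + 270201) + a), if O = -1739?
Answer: 18162121328/4781122210271247 ≈ 3.7987e-6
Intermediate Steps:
a = -6956 (a = -1739*(-3*0 + 4) = -1739*(0 + 4) = -1739*4 = -6956)
1/(((-142647/(-118768) - 107500/(-152921)) + 270201) + a) = 1/(((-142647/(-118768) - 107500/(-152921)) + 270201) - 6956) = 1/(((-142647*(-1/118768) - 107500*(-1/152921)) + 270201) - 6956) = 1/(((142647/118768 + 107500/152921) + 270201) - 6956) = 1/((34581281887/18162121328 + 270201) - 6956) = 1/(4907457926228815/18162121328 - 6956) = 1/(4781122210271247/18162121328) = 18162121328/4781122210271247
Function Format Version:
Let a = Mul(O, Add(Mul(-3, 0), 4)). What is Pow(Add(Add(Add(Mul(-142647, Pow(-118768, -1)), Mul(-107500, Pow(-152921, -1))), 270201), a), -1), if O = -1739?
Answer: Rational(18162121328, 4781122210271247) ≈ 3.7987e-6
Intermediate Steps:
a = -6956 (a = Mul(-1739, Add(Mul(-3, 0), 4)) = Mul(-1739, Add(0, 4)) = Mul(-1739, 4) = -6956)
Pow(Add(Add(Add(Mul(-142647, Pow(-118768, -1)), Mul(-107500, Pow(-152921, -1))), 270201), a), -1) = Pow(Add(Add(Add(Mul(-142647, Pow(-118768, -1)), Mul(-107500, Pow(-152921, -1))), 270201), -6956), -1) = Pow(Add(Add(Add(Mul(-142647, Rational(-1, 118768)), Mul(-107500, Rational(-1, 152921))), 270201), -6956), -1) = Pow(Add(Add(Add(Rational(142647, 118768), Rational(107500, 152921)), 270201), -6956), -1) = Pow(Add(Add(Rational(34581281887, 18162121328), 270201), -6956), -1) = Pow(Add(Rational(4907457926228815, 18162121328), -6956), -1) = Pow(Rational(4781122210271247, 18162121328), -1) = Rational(18162121328, 4781122210271247)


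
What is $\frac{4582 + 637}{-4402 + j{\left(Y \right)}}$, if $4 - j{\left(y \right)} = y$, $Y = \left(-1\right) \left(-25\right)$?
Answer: $- \frac{5219}{4423} \approx -1.18$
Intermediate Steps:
$Y = 25$
$j{\left(y \right)} = 4 - y$
$\frac{4582 + 637}{-4402 + j{\left(Y \right)}} = \frac{4582 + 637}{-4402 + \left(4 - 25\right)} = \frac{5219}{-4402 + \left(4 - 25\right)} = \frac{5219}{-4402 - 21} = \frac{5219}{-4423} = 5219 \left(- \frac{1}{4423}\right) = - \frac{5219}{4423}$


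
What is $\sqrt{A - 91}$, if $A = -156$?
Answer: $i \sqrt{247} \approx 15.716 i$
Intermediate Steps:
$\sqrt{A - 91} = \sqrt{-156 - 91} = \sqrt{-247} = i \sqrt{247}$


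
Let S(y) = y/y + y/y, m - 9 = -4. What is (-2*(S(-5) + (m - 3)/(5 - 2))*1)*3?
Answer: -16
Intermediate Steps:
m = 5 (m = 9 - 4 = 5)
S(y) = 2 (S(y) = 1 + 1 = 2)
(-2*(S(-5) + (m - 3)/(5 - 2))*1)*3 = (-2*(2 + (5 - 3)/(5 - 2))*1)*3 = (-2*(2 + 2/3)*1)*3 = (-2*8/3*1)*3 = -16/3*1*3 = -16/3*3 = -16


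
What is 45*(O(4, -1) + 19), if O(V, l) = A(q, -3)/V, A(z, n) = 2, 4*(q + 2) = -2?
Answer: 1755/2 ≈ 877.50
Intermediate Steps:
q = -5/2 (q = -2 + (¼)*(-2) = -2 - ½ = -5/2 ≈ -2.5000)
O(V, l) = 2/V
45*(O(4, -1) + 19) = 45*(2/4 + 19) = 45*(2*(¼) + 19) = 45*(½ + 19) = 45*(39/2) = 1755/2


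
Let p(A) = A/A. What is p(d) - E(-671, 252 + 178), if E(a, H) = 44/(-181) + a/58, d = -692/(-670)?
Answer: 134501/10498 ≈ 12.812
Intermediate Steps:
d = 346/335 (d = -692*(-1/670) = 346/335 ≈ 1.0328)
p(A) = 1
E(a, H) = -44/181 + a/58 (E(a, H) = 44*(-1/181) + a*(1/58) = -44/181 + a/58)
p(d) - E(-671, 252 + 178) = 1 - (-44/181 + (1/58)*(-671)) = 1 - (-44/181 - 671/58) = 1 - 1*(-124003/10498) = 1 + 124003/10498 = 134501/10498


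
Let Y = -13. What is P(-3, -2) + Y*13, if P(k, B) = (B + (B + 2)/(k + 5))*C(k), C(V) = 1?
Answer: -171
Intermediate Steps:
P(k, B) = B + (2 + B)/(5 + k) (P(k, B) = (B + (B + 2)/(k + 5))*1 = (B + (2 + B)/(5 + k))*1 = B + (2 + B)/(5 + k))
P(-3, -2) + Y*13 = (2 + 6*(-2) - 2*(-3))/(5 - 3) - 13*13 = (2 - 12 + 6)/2 - 169 = (½)*(-4) - 169 = -2 - 169 = -171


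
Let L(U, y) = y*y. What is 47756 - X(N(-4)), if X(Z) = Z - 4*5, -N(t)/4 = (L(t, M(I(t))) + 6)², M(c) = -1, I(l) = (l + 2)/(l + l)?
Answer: 47972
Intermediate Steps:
I(l) = (2 + l)/(2*l) (I(l) = (2 + l)/((2*l)) = (2 + l)*(1/(2*l)) = (2 + l)/(2*l))
L(U, y) = y²
N(t) = -196 (N(t) = -4*((-1)² + 6)² = -4*(1 + 6)² = -4*7² = -4*49 = -196)
X(Z) = -20 + Z (X(Z) = Z - 20 = -20 + Z)
47756 - X(N(-4)) = 47756 - (-20 - 196) = 47756 - 1*(-216) = 47756 + 216 = 47972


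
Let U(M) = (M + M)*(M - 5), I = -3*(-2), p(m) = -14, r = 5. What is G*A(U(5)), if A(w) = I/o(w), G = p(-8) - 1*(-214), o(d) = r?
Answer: 240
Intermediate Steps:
o(d) = 5
I = 6
U(M) = 2*M*(-5 + M) (U(M) = (2*M)*(-5 + M) = 2*M*(-5 + M))
G = 200 (G = -14 - 1*(-214) = -14 + 214 = 200)
A(w) = 6/5
G*A(U(5)) = 200*(6/5) = 240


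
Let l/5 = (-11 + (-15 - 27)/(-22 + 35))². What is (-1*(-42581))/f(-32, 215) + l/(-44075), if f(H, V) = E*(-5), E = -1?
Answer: 12686846982/1489735 ≈ 8516.2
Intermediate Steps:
f(H, V) = 5 (f(H, V) = -1*(-5) = 5)
l = 171125/169 (l = 5*(-11 + (-15 - 27)/(-22 + 35))² = 5*(-11 - 42/13)² = 5*(-185/13)² = 5*(34225/169) = 171125/169 ≈ 1012.6)
(-1*(-42581))/f(-32, 215) + l/(-44075) = -1*(-42581)/5 + (171125/169)/(-44075) = 42581*(⅕) + (171125/169)*(-1/44075) = 42581/5 - 6845/297947 = 12686846982/1489735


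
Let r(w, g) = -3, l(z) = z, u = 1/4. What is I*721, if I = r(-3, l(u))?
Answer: -2163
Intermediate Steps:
u = ¼ ≈ 0.25000
I = -3
I*721 = -3*721 = -2163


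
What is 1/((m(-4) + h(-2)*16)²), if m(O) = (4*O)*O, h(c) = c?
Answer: 1/1024 ≈ 0.00097656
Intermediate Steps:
m(O) = 4*O²
1/((m(-4) + h(-2)*16)²) = 1/((4*(-4)² - 2*16)²) = 1/((4*16 - 32)²) = 1/((64 - 32)²) = 1/(32²) = 1/1024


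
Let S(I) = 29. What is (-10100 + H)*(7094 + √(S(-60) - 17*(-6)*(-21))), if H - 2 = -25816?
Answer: -254773916 - 35914*I*√2113 ≈ -2.5477e+8 - 1.6509e+6*I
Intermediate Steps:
H = -25814 (H = 2 - 25816 = -25814)
(-10100 + H)*(7094 + √(S(-60) - 17*(-6)*(-21))) = (-10100 - 25814)*(7094 + √(29 - 17*(-6)*(-21))) = -35914*(7094 + √(29 + 102*(-21))) = -35914*(7094 + √(29 - 2142)) = -35914*(7094 + √(-2113)) = -35914*(7094 + I*√2113) = -254773916 - 35914*I*√2113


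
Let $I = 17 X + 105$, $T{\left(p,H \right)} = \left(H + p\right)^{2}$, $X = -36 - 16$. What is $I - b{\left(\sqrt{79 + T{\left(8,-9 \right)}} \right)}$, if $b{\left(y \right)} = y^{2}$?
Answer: $-859$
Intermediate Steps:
$X = -52$ ($X = -36 - 16 = -52$)
$I = -779$ ($I = 17 \left(-52\right) + 105 = -884 + 105 = -779$)
$I - b{\left(\sqrt{79 + T{\left(8,-9 \right)}} \right)} = -779 - \left(\sqrt{79 + \left(-9 + 8\right)^{2}}\right)^{2} = -779 - \left(\sqrt{79 + \left(-1\right)^{2}}\right)^{2} = -779 - \left(\sqrt{79 + 1}\right)^{2} = -779 - \left(\sqrt{80}\right)^{2} = -779 - \left(4 \sqrt{5}\right)^{2} = -779 - 80 = -859$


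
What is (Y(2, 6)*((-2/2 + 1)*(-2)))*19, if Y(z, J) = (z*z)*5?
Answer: 0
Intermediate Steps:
Y(z, J) = 5*z² (Y(z, J) = z²*5 = 5*z²)
(Y(2, 6)*((-2/2 + 1)*(-2)))*19 = ((5*2²)*((-2/2 + 1)*(-2)))*19 = ((5*4)*((-2*½ + 1)*(-2)))*19 = (20*((-1 + 1)*(-2)))*19 = (20*(0*(-2)))*19 = (20*0)*19 = 0*19 = 0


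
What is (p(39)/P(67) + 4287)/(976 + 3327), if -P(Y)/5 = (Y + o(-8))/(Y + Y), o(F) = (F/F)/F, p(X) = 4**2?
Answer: 11450573/11510525 ≈ 0.99479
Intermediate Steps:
p(X) = 16
o(F) = 1/F
P(Y) = -5*(-1/8 + Y)/(2*Y) (P(Y) = -5*(Y + 1/(-8))/(Y + Y) = -5*(Y - 1/8)/(2*Y) = -5*(-1/8 + Y)*1/(2*Y) = -5*(-1/8 + Y)/(2*Y))
(p(39)/P(67) + 4287)/(976 + 3327) = (16/(((5/16)*(1 - 8*67)/67)) + 4287)/(976 + 3327) = (16/(((5/16)*(1/67)*(1 - 536))) + 4287)/4303 = (16/(((5/16)*(1/67)*(-535))) + 4287)*(1/4303) = (16/(-2675/1072) + 4287)*(1/4303) = (16*(-1072/2675) + 4287)*(1/4303) = (-17152/2675 + 4287)*(1/4303) = (11450573/2675)*(1/4303) = 11450573/11510525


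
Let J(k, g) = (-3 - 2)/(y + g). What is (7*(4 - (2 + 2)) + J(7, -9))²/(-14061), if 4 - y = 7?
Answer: -25/2024784 ≈ -1.2347e-5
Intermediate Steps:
y = -3 (y = 4 - 1*7 = 4 - 7 = -3)
J(k, g) = -5/(-3 + g) (J(k, g) = (-3 - 2)/(-3 + g) = -5/(-3 + g))
(7*(4 - (2 + 2)) + J(7, -9))²/(-14061) = (7*(4 - (2 + 2)) - 5/(-3 - 9))²/(-14061) = (7*(4 - 1*4) - 5/(-12))²*(-1/14061) = (7*(4 - 4) - 5*(-1/12))²*(-1/14061) = (7*0 + 5/12)²*(-1/14061) = (0 + 5/12)²*(-1/14061) = (5/12)²*(-1/14061) = (25/144)*(-1/14061) = -25/2024784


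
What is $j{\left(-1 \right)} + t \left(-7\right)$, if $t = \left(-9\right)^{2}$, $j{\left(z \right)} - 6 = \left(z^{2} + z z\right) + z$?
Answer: $-560$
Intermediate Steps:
$j{\left(z \right)} = 6 + z + 2 z^{2}$ ($j{\left(z \right)} = 6 + \left(\left(z^{2} + z z\right) + z\right) = 6 + \left(\left(z^{2} + z^{2}\right) + z\right) = 6 + \left(2 z^{2} + z\right) = 6 + \left(z + 2 z^{2}\right) = 6 + z + 2 z^{2}$)
$t = 81$
$j{\left(-1 \right)} + t \left(-7\right) = \left(6 - 1 + 2 \left(-1\right)^{2}\right) + 81 \left(-7\right) = \left(6 - 1 + 2 \cdot 1\right) - 567 = \left(6 - 1 + 2\right) - 567 = 7 - 567 = -560$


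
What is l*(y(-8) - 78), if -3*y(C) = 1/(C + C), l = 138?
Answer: -86089/8 ≈ -10761.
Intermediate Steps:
y(C) = -1/(6*C) (y(C) = -1/(3*(C + C)) = -1/(2*C)/3 = -1/(6*C))
l*(y(-8) - 78) = 138*(-1/6/(-8) - 78) = 138*(-1/6*(-1/8) - 78) = 138*(1/48 - 78) = 138*(-3743/48) = -86089/8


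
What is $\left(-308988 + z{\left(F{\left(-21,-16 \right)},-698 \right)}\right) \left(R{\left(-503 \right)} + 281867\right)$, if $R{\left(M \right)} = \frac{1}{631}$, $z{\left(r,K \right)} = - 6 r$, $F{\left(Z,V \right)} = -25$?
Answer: $- \frac{54929333093364}{631} \approx -8.7051 \cdot 10^{10}$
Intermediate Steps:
$R{\left(M \right)} = \frac{1}{631}$
$\left(-308988 + z{\left(F{\left(-21,-16 \right)},-698 \right)}\right) \left(R{\left(-503 \right)} + 281867\right) = \left(-308988 - -150\right) \left(\frac{1}{631} + 281867\right) = \left(-308988 + 150\right) \frac{177858078}{631} = \left(-308838\right) \frac{177858078}{631} = - \frac{54929333093364}{631}$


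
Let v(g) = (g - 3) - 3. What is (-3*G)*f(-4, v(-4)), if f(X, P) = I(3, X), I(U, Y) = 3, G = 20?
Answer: -180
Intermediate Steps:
v(g) = -6 + g (v(g) = (-3 + g) - 3 = -6 + g)
f(X, P) = 3
(-3*G)*f(-4, v(-4)) = -3*20*3 = -60*3 = -180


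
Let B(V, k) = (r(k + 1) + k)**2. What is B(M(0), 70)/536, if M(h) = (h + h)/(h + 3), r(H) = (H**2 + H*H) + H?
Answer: 104509729/536 ≈ 1.9498e+5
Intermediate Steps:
r(H) = H + 2*H**2 (r(H) = (H**2 + H**2) + H = 2*H**2 + H = H + 2*H**2)
M(h) = 2*h/(3 + h) (M(h) = (2*h)/(3 + h) = 2*h/(3 + h))
B(V, k) = (k + (1 + k)*(3 + 2*k))**2 (B(V, k) = ((k + 1)*(1 + 2*(k + 1)) + k)**2 = ((1 + k)*(1 + 2*(1 + k)) + k)**2 = ((1 + k)*(1 + (2 + 2*k)) + k)**2 = ((1 + k)*(3 + 2*k) + k)**2 = (k + (1 + k)*(3 + 2*k))**2)
B(M(0), 70)/536 = (70 + (1 + 70)*(3 + 2*70))**2/536 = (70 + 71*(3 + 140))**2*(1/536) = (70 + 71*143)**2*(1/536) = (70 + 10153)**2*(1/536) = 10223**2*(1/536) = 104509729*(1/536) = 104509729/536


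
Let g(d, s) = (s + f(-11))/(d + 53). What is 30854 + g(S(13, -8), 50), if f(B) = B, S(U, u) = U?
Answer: 678801/22 ≈ 30855.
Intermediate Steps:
g(d, s) = (-11 + s)/(53 + d) (g(d, s) = (s - 11)/(d + 53) = (-11 + s)/(53 + d))
30854 + g(S(13, -8), 50) = 30854 + (-11 + 50)/(53 + 13) = 30854 + 39/66 = 30854 + (1/66)*39 = 30854 + 13/22 = 678801/22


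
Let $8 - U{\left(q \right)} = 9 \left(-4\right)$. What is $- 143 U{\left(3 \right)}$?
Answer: $-6292$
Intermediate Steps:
$U{\left(q \right)} = 44$ ($U{\left(q \right)} = 8 - 9 \left(-4\right) = 8 - -36 = 8 + 36 = 44$)
$- 143 U{\left(3 \right)} = \left(-143\right) 44 = -6292$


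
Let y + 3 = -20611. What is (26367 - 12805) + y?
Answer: -7052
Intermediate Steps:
y = -20614 (y = -3 - 20611 = -20614)
(26367 - 12805) + y = (26367 - 12805) - 20614 = 13562 - 20614 = -7052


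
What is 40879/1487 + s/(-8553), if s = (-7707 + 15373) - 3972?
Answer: 344145109/12718311 ≈ 27.059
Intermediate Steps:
s = 3694 (s = 7666 - 3972 = 3694)
40879/1487 + s/(-8553) = 40879/1487 + 3694/(-8553) = 40879*(1/1487) + 3694*(-1/8553) = 40879/1487 - 3694/8553 = 344145109/12718311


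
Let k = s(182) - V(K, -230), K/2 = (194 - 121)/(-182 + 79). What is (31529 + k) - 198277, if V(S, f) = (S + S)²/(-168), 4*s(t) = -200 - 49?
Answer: -148653912517/891156 ≈ -1.6681e+5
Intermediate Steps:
s(t) = -249/4 (s(t) = (-200 - 49)/4 = (¼)*(-249) = -249/4)
K = -146/103 (K = 2*((194 - 121)/(-182 + 79)) = 2*(73/(-103)) = 2*(73*(-1/103)) = 2*(-73/103) = -146/103 ≈ -1.4175)
V(S, f) = -S²/42 (V(S, f) = (2*S)²*(-1/168) = (4*S²)*(-1/168) = -S²/42)
k = -55431829/891156 (k = -249/4 - (-1)*(-146/103)²/42 = -249/4 - (-1)*21316/(42*10609) = -249/4 - 1*(-10658/222789) = -249/4 + 10658/222789 = -55431829/891156 ≈ -62.202)
(31529 + k) - 198277 = (31529 - 55431829/891156) - 198277 = 28041825695/891156 - 198277 = -148653912517/891156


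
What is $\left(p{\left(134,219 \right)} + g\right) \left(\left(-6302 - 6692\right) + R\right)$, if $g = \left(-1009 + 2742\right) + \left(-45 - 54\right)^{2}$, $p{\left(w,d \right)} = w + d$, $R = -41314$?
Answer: $-645559196$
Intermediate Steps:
$p{\left(w,d \right)} = d + w$
$g = 11534$ ($g = 1733 + \left(-99\right)^{2} = 1733 + 9801 = 11534$)
$\left(p{\left(134,219 \right)} + g\right) \left(\left(-6302 - 6692\right) + R\right) = \left(\left(219 + 134\right) + 11534\right) \left(\left(-6302 - 6692\right) - 41314\right) = \left(353 + 11534\right) \left(\left(-6302 - 6692\right) - 41314\right) = 11887 \left(-12994 - 41314\right) = 11887 \left(-54308\right) = -645559196$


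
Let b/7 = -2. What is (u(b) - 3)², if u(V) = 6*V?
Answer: 7569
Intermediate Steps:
b = -14 (b = 7*(-2) = -14)
(u(b) - 3)² = (6*(-14) - 3)² = (-84 - 3)² = (-87)² = 7569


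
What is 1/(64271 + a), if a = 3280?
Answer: 1/67551 ≈ 1.4804e-5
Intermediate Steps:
1/(64271 + a) = 1/(64271 + 3280) = 1/67551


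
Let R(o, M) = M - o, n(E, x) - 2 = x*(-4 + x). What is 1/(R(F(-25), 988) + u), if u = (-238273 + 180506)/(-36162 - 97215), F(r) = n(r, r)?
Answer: 133377/34869164 ≈ 0.0038251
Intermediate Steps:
n(E, x) = 2 + x*(-4 + x)
F(r) = 2 + r² - 4*r
u = 57767/133377 (u = -57767/(-133377) = -57767*(-1/133377) = 57767/133377 ≈ 0.43311)
1/(R(F(-25), 988) + u) = 1/((988 - (2 + (-25)² - 4*(-25))) + 57767/133377) = 1/((988 - (2 + 625 + 100)) + 57767/133377) = 1/((988 - 1*727) + 57767/133377) = 1/((988 - 727) + 57767/133377) = 1/(261 + 57767/133377) = 1/(34869164/133377) = 133377/34869164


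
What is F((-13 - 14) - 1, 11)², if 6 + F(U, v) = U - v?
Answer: 2025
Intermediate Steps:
F(U, v) = -6 + U - v (F(U, v) = -6 + (U - v) = -6 + U - v)
F((-13 - 14) - 1, 11)² = (-6 + ((-13 - 14) - 1) - 1*11)² = (-6 + (-27 - 1) - 11)² = (-6 - 28 - 11)² = (-45)² = 2025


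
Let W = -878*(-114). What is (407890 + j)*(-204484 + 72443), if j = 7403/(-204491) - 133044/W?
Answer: -13123349314835798350/243665633 ≈ -5.3858e+10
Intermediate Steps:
W = 100092
j = -2328940140/1705659431 (j = 7403/(-204491) - 133044/100092 = 7403*(-1/204491) - 133044*1/100092 = -7403/204491 - 11087/8341 = -2328940140/1705659431 ≈ -1.3654)
(407890 + j)*(-204484 + 72443) = (407890 - 2328940140/1705659431)*(-204484 + 72443) = (695719096370450/1705659431)*(-132041) = -13123349314835798350/243665633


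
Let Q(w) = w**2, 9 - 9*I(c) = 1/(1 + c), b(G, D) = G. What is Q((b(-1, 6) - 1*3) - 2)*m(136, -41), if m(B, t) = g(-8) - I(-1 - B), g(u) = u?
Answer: -11017/34 ≈ -324.03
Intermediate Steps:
I(c) = 1 - 1/(9*(1 + c))
m(B, t) = -8 + (-1/9 - B)/B (m(B, t) = -8 - (8/9 + (-1 - B))/(1 + (-1 - B)) = -8 - (-1/9 - B)/((-B)) = -8 - (-1/B)*(-1/9 - B) = -8 - (-1)*(-1/9 - B)/B = -8 + (-1/9 - B)/B)
Q((b(-1, 6) - 1*3) - 2)*m(136, -41) = ((-1 - 1*3) - 2)**2*(-9 - 1/9/136) = ((-1 - 3) - 2)**2*(-9 - 1/9*1/136) = (-4 - 2)**2*(-9 - 1/1224) = (-6)**2*(-11017/1224) = 36*(-11017/1224) = -11017/34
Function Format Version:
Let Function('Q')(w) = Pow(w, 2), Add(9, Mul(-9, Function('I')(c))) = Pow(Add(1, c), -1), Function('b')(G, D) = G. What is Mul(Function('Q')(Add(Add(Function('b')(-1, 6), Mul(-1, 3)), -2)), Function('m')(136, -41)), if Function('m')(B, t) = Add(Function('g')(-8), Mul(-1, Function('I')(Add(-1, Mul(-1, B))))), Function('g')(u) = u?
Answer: Rational(-11017, 34) ≈ -324.03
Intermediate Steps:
Function('I')(c) = Add(1, Mul(Rational(-1, 9), Pow(Add(1, c), -1)))
Function('m')(B, t) = Add(-8, Mul(Pow(B, -1), Add(Rational(-1, 9), Mul(-1, B)))) (Function('m')(B, t) = Add(-8, Mul(-1, Mul(Pow(Add(1, Add(-1, Mul(-1, B))), -1), Add(Rational(8, 9), Add(-1, Mul(-1, B)))))) = Add(-8, Mul(-1, Mul(Pow(Mul(-1, B), -1), Add(Rational(-1, 9), Mul(-1, B))))) = Add(-8, Mul(-1, Mul(Mul(-1, Pow(B, -1)), Add(Rational(-1, 9), Mul(-1, B))))) = Add(-8, Mul(-1, Mul(-1, Pow(B, -1), Add(Rational(-1, 9), Mul(-1, B))))) = Add(-8, Mul(Pow(B, -1), Add(Rational(-1, 9), Mul(-1, B)))))
Mul(Function('Q')(Add(Add(Function('b')(-1, 6), Mul(-1, 3)), -2)), Function('m')(136, -41)) = Mul(Pow(Add(Add(-1, Mul(-1, 3)), -2), 2), Add(-9, Mul(Rational(-1, 9), Pow(136, -1)))) = Mul(Pow(Add(Add(-1, -3), -2), 2), Add(-9, Mul(Rational(-1, 9), Rational(1, 136)))) = Mul(Pow(Add(-4, -2), 2), Add(-9, Rational(-1, 1224))) = Mul(Pow(-6, 2), Rational(-11017, 1224)) = Mul(36, Rational(-11017, 1224)) = Rational(-11017, 34)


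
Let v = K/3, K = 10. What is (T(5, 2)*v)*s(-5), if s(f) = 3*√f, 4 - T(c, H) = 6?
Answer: -20*I*√5 ≈ -44.721*I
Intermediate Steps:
T(c, H) = -2 (T(c, H) = 4 - 1*6 = 4 - 6 = -2)
v = 10/3 ≈ 3.3333
(T(5, 2)*v)*s(-5) = (-2*10/3)*(3*√(-5)) = -20*I*√5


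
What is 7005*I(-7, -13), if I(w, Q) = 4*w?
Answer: -196140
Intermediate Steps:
7005*I(-7, -13) = 7005*(4*(-7)) = 7005*(-28) = -196140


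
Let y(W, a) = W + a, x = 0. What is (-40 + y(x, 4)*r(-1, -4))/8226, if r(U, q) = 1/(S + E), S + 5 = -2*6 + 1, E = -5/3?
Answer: -1066/217989 ≈ -0.0048902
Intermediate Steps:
E = -5/3 (E = -5*1/3 = -5/3 ≈ -1.6667)
S = -16 (S = -5 + (-2*6 + 1) = -5 + (-12 + 1) = -5 - 11 = -16)
r(U, q) = -3/53 (r(U, q) = 1/(-16 - 5/3) = 1/(-53/3) = -3/53)
(-40 + y(x, 4)*r(-1, -4))/8226 = (-40 + (0 + 4)*(-3/53))/8226 = (-40 + 4*(-3/53))*(1/8226) = (-40 - 12/53)*(1/8226) = -2132/53*1/8226 = -1066/217989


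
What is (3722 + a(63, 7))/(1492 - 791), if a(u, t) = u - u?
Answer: 3722/701 ≈ 5.3096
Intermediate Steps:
a(u, t) = 0
(3722 + a(63, 7))/(1492 - 791) = (3722 + 0)/(1492 - 791) = 3722/701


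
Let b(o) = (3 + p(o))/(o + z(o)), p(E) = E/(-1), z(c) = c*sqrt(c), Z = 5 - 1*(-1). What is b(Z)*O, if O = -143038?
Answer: -71519/5 + 71519*sqrt(6)/5 ≈ 20733.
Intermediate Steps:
Z = 6 (Z = 5 + 1 = 6)
z(c) = c**(3/2)
p(E) = -E (p(E) = E*(-1) = -E)
b(o) = (3 - o)/(o + o**(3/2))
b(Z)*O = ((3 - 1*6)/(6 + 6**(3/2)))*(-143038) = ((3 - 6)/(6 + 6*sqrt(6)))*(-143038) = (-3/(6 + 6*sqrt(6)))*(-143038) = -3/(6 + 6*sqrt(6))*(-143038) = 429114/(6 + 6*sqrt(6))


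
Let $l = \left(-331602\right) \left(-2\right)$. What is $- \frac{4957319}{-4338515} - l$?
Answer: $- \frac{2877315544741}{4338515} \approx -6.632 \cdot 10^{5}$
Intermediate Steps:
$l = 663204$
$- \frac{4957319}{-4338515} - l = - \frac{4957319}{-4338515} - 663204 = \left(-4957319\right) \left(- \frac{1}{4338515}\right) - 663204 = \frac{4957319}{4338515} - 663204 = - \frac{2877315544741}{4338515}$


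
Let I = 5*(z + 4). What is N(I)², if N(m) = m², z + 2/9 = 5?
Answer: 24343800625/6561 ≈ 3.7104e+6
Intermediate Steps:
z = 43/9 (z = -2/9 + 5 = 43/9 ≈ 4.7778)
I = 395/9 (I = 5*(43/9 + 4) = 5*(79/9) = 395/9 ≈ 43.889)
N(I)² = ((395/9)²)² = (156025/81)² = 24343800625/6561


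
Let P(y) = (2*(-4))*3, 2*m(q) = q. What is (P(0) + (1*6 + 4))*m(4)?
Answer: -28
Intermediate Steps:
m(q) = q/2
P(y) = -24 (P(y) = -8*3 = -24)
(P(0) + (1*6 + 4))*m(4) = (-24 + (1*6 + 4))*((1/2)*4) = (-24 + (6 + 4))*2 = (-24 + 10)*2 = -14*2 = -28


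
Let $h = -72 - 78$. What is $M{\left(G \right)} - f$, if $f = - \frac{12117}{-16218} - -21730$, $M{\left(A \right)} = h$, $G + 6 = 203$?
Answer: $- \frac{118287319}{5406} \approx -21881.0$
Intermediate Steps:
$h = -150$ ($h = -72 - 78 = -150$)
$G = 197$ ($G = -6 + 203 = 197$)
$M{\left(A \right)} = -150$
$f = \frac{117476419}{5406}$ ($f = \left(-12117\right) \left(- \frac{1}{16218}\right) + 21730 = \frac{4039}{5406} + 21730 = \frac{117476419}{5406} \approx 21731.0$)
$M{\left(G \right)} - f = -150 - \frac{117476419}{5406} = - \frac{118287319}{5406}$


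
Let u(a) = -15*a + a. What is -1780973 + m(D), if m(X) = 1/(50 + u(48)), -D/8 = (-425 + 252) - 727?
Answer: -1107765207/622 ≈ -1.7810e+6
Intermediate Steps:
u(a) = -14*a
D = 7200 (D = -8*((-425 + 252) - 727) = -8*(-173 - 727) = -8*(-900) = 7200)
m(X) = -1/622 (m(X) = 1/(50 - 14*48) = 1/(50 - 672) = 1/(-622) = -1/622)
-1780973 + m(D) = -1780973 - 1/622 = -1107765207/622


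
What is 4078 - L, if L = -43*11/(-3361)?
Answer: 13705685/3361 ≈ 4077.9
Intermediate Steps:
L = 473/3361 (L = -473*(-1/3361) = 473/3361 ≈ 0.14073)
4078 - L = 4078 - 1*473/3361 = 4078 - 473/3361 = 13705685/3361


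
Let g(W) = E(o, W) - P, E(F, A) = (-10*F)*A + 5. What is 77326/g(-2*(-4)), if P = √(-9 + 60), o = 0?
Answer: 77326/(5 - √51) ≈ -36110.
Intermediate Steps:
E(F, A) = 5 - 10*A*F (E(F, A) = -10*A*F + 5 = 5 - 10*A*F)
P = √51 ≈ 7.1414
g(W) = 5 - √51 (g(W) = (5 - 10*W*0) - √51 = (5 + 0) - √51 = 5 - √51)
77326/g(-2*(-4)) = 77326/(5 - √51)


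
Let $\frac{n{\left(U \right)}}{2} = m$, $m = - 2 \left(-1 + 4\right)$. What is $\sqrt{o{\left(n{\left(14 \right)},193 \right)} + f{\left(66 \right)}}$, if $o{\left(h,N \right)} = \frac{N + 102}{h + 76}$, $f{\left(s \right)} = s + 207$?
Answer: $\frac{\sqrt{17767}}{8} \approx 16.662$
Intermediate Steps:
$m = -6$ ($m = \left(-2\right) 3 = -6$)
$f{\left(s \right)} = 207 + s$
$n{\left(U \right)} = -12$ ($n{\left(U \right)} = 2 \left(-6\right) = -12$)
$o{\left(h,N \right)} = \frac{102 + N}{76 + h}$
$\sqrt{o{\left(n{\left(14 \right)},193 \right)} + f{\left(66 \right)}} = \sqrt{\frac{102 + 193}{76 - 12} + \left(207 + 66\right)} = \sqrt{\frac{1}{64} \cdot 295 + 273} = \sqrt{\frac{295}{64} + 273} = \sqrt{\frac{17767}{64}} = \frac{\sqrt{17767}}{8}$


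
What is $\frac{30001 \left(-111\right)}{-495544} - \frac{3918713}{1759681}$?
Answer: $\frac{559719762817}{124571337352} \approx 4.4932$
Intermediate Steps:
$\frac{30001 \left(-111\right)}{-495544} - \frac{3918713}{1759681} = \left(-3330111\right) \left(- \frac{1}{495544}\right) - \frac{3918713}{1759681} = \frac{3330111}{495544} - \frac{3918713}{1759681} = \frac{559719762817}{124571337352}$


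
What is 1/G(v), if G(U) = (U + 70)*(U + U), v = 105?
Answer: 1/36750 ≈ 2.7211e-5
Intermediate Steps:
G(U) = 2*U*(70 + U) (G(U) = (70 + U)*(2*U) = 2*U*(70 + U))
1/G(v) = 1/(2*105*(70 + 105)) = 1/(2*105*175) = 1/36750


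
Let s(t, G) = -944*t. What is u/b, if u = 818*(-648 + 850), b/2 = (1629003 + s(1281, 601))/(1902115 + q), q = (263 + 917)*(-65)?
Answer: 150812136470/419739 ≈ 3.5930e+5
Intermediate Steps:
q = -76700 (q = 1180*(-65) = -76700)
b = 839478/1825415 (b = 2*((1629003 - 944*1281)/(1902115 - 76700)) = 2*((1629003 - 1209264)/1825415) = 2*(419739*(1/1825415)) = 2*(419739/1825415) = 839478/1825415 ≈ 0.45988)
u = 165236 (u = 818*202 = 165236)
u/b = 165236/(839478/1825415) = 165236*(1825415/839478) = 150812136470/419739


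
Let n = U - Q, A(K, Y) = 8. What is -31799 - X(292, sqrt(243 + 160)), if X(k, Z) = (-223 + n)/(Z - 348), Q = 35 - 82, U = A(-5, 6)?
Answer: -548318509/17243 - 24*sqrt(403)/17243 ≈ -31800.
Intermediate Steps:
U = 8
Q = -47
n = 55 (n = 8 - 1*(-47) = 8 + 47 = 55)
X(k, Z) = -168/(-348 + Z) (X(k, Z) = (-223 + 55)/(Z - 348) = -168/(-348 + Z))
-31799 - X(292, sqrt(243 + 160)) = -31799 - (-168)/(-348 + sqrt(243 + 160)) = -31799 - (-168)/(-348 + sqrt(403)) = -31799 + 168/(-348 + sqrt(403))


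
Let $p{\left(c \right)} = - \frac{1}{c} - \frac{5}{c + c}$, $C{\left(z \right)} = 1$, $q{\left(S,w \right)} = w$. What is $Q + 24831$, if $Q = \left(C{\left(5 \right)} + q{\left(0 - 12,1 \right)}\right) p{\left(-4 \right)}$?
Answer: $\frac{99331}{4} \approx 24833.0$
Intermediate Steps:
$p{\left(c \right)} = - \frac{7}{2 c}$ ($p{\left(c \right)} = - \frac{1}{c} - \frac{5}{2 c} = - \frac{7}{2 c}$)
$Q = \frac{7}{4}$ ($Q = \left(1 + 1\right) \left(- \frac{7}{2 \left(-4\right)}\right) = 2 \left(\left(- \frac{7}{2}\right) \left(- \frac{1}{4}\right)\right) = 2 \cdot \frac{7}{8} = \frac{7}{4} \approx 1.75$)
$Q + 24831 = \frac{7}{4} + 24831 = \frac{99331}{4}$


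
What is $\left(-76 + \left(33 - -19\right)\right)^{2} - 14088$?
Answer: $-13512$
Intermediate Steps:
$\left(-76 + \left(33 - -19\right)\right)^{2} - 14088 = \left(-76 + \left(33 + 19\right)\right)^{2} - 14088 = \left(-76 + 52\right)^{2} - 14088 = \left(-24\right)^{2} - 14088 = 576 - 14088 = -13512$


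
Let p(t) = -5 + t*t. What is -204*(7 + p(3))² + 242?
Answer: -24442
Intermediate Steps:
p(t) = -5 + t²
-204*(7 + p(3))² + 242 = -204*(7 + (-5 + 3²))² + 242 = -204*(7 + (-5 + 9))² + 242 = -204*(7 + 4)² + 242 = -204*11² + 242 = -204*121 + 242 = -24684 + 242 = -24442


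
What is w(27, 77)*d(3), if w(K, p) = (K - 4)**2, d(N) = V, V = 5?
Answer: 2645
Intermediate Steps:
d(N) = 5
w(K, p) = (-4 + K)**2
w(27, 77)*d(3) = (-4 + 27)**2*5 = 23**2*5 = 529*5 = 2645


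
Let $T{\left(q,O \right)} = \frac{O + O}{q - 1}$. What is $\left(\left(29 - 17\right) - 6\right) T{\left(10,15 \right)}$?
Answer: $20$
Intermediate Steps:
$T{\left(q,O \right)} = \frac{2 O}{-1 + q}$
$\left(\left(29 - 17\right) - 6\right) T{\left(10,15 \right)} = \left(\left(29 - 17\right) - 6\right) 2 \cdot 15 \frac{1}{-1 + 10} = \left(12 - 6\right) 2 \cdot 15 \cdot \frac{1}{9} = 6 \cdot 2 \cdot 15 \cdot \frac{1}{9} = 6 \cdot \frac{10}{3} = 20$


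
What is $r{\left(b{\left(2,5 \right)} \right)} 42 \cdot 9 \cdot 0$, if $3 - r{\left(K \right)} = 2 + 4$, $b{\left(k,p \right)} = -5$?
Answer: $0$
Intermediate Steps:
$r{\left(K \right)} = -3$ ($r{\left(K \right)} = 3 - \left(2 + 4\right) = 3 - 6 = -3$)
$r{\left(b{\left(2,5 \right)} \right)} 42 \cdot 9 \cdot 0 = \left(-3\right) 42 \cdot 9 \cdot 0 = \left(-126\right) 0 = 0$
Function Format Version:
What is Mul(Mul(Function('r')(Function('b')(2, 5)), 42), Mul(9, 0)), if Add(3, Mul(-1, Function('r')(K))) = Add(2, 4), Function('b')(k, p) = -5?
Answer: 0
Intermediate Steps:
Function('r')(K) = -3 (Function('r')(K) = Add(3, Mul(-1, Add(2, 4))) = Add(3, Mul(-1, 6)) = Add(3, -6) = -3)
Mul(Mul(Function('r')(Function('b')(2, 5)), 42), Mul(9, 0)) = Mul(Mul(-3, 42), Mul(9, 0)) = Mul(-126, 0) = 0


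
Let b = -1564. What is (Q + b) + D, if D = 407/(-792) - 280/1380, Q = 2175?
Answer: 1010629/1656 ≈ 610.28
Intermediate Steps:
D = -1187/1656 (D = 407*(-1/792) - 280*1/1380 = -37/72 - 14/69 = -1187/1656 ≈ -0.71679)
(Q + b) + D = (2175 - 1564) - 1187/1656 = 611 - 1187/1656 = 1010629/1656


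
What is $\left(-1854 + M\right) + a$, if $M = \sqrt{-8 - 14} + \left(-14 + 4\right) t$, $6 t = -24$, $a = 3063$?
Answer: $1249 + i \sqrt{22} \approx 1249.0 + 4.6904 i$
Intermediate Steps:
$t = -4$ ($t = \frac{1}{6} \left(-24\right) = -4$)
$M = 40 + i \sqrt{22}$ ($M = \sqrt{-8 - 14} + \left(-14 + 4\right) \left(-4\right) = \sqrt{-22} - -40 = i \sqrt{22} + 40 = 40 + i \sqrt{22} \approx 40.0 + 4.6904 i$)
$\left(-1854 + M\right) + a = \left(-1854 + \left(40 + i \sqrt{22}\right)\right) + 3063 = \left(-1814 + i \sqrt{22}\right) + 3063 = 1249 + i \sqrt{22}$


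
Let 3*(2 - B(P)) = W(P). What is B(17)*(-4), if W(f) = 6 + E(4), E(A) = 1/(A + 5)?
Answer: 4/27 ≈ 0.14815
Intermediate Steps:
E(A) = 1/(5 + A)
W(f) = 55/9 (W(f) = 6 + 1/(5 + 4) = 6 + 1/9 = 6 + ⅑ = 55/9)
B(P) = -1/27 (B(P) = 2 - ⅓*55/9 = 2 - 55/27 = -1/27)
B(17)*(-4) = -1/27*(-4) = 4/27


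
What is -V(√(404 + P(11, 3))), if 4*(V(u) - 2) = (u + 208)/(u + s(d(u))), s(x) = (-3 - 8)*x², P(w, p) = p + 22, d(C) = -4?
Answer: -18849/11108 + 96*√429/30547 ≈ -1.6318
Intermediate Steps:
P(w, p) = 22 + p
s(x) = -11*x²
V(u) = 2 + (208 + u)/(4*(-176 + u)) (V(u) = 2 + ((u + 208)/(u - 11*(-4)²))/4 = 2 + ((208 + u)/(u - 11*16))/4 = 2 + ((208 + u)/(u - 176))/4 = 2 + ((208 + u)/(-176 + u))/4 = 2 + (208 + u)/(4*(-176 + u)))
-V(√(404 + P(11, 3))) = -3*(-400 + 3*√(404 + (22 + 3)))/(4*(-176 + √(404 + (22 + 3)))) = -3*(-400 + 3*√(404 + 25))/(4*(-176 + √(404 + 25))) = -3*(-400 + 3*√429)/(4*(-176 + √429))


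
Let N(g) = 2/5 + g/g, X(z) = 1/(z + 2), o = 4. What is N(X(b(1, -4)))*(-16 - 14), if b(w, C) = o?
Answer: -42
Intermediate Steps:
b(w, C) = 4
X(z) = 1/(2 + z)
N(g) = 7/5 (N(g) = 2*(1/5) + 1 = 2/5 + 1 = 7/5)
N(X(b(1, -4)))*(-16 - 14) = 7*(-16 - 14)/5 = (7/5)*(-30) = -42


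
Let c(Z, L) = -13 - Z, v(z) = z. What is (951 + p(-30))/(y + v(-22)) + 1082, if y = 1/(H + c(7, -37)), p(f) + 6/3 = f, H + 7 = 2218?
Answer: 50139953/48201 ≈ 1040.2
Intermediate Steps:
H = 2211 (H = -7 + 2218 = 2211)
p(f) = -2 + f
y = 1/2191 (y = 1/(2211 + (-13 - 1*7)) = 1/(2211 + (-13 - 7)) = 1/(2211 - 20) = 1/2191 ≈ 0.00045641)
(951 + p(-30))/(y + v(-22)) + 1082 = (951 + (-2 - 30))/(1/2191 - 22) + 1082 = (951 - 32)/(-48201/2191) + 1082 = 919*(-2191/48201) + 1082 = -2013529/48201 + 1082 = 50139953/48201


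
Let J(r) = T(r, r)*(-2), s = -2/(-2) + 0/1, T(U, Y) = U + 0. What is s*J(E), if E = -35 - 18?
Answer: 106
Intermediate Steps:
T(U, Y) = U
E = -53
s = 1 (s = -2*(-1/2) + 0*1 = 1 + 0 = 1)
J(r) = -2*r (J(r) = r*(-2) = -2*r)
s*J(E) = 1*(-2*(-53)) = 1*106 = 106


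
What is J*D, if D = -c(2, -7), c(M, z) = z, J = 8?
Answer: 56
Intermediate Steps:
D = 7 (D = -1*(-7) = 7)
J*D = 8*7 = 56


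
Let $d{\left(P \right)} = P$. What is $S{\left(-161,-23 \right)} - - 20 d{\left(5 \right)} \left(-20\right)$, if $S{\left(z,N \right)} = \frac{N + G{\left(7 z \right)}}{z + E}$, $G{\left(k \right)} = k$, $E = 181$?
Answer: $- \frac{4115}{2} \approx -2057.5$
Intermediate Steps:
$S{\left(z,N \right)} = \frac{N + 7 z}{181 + z}$ ($S{\left(z,N \right)} = \frac{N + 7 z}{z + 181} = \frac{N + 7 z}{181 + z}$)
$S{\left(-161,-23 \right)} - - 20 d{\left(5 \right)} \left(-20\right) = \frac{-23 + 7 \left(-161\right)}{181 - 161} - \left(-20\right) 5 \left(-20\right) = \frac{-23 - 1127}{20} - \left(-100\right) \left(-20\right) = \frac{1}{20} \left(-1150\right) - 2000 = - \frac{115}{2} - 2000 = - \frac{4115}{2}$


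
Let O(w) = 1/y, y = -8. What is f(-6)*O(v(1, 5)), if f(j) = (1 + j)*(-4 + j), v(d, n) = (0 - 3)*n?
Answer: -25/4 ≈ -6.2500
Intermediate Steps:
v(d, n) = -3*n
O(w) = -⅛ (O(w) = 1/(-8) = -⅛)
f(-6)*O(v(1, 5)) = (-4 + (-6)² - 3*(-6))*(-⅛) = (-4 + 36 + 18)*(-⅛) = 50*(-⅛) = -25/4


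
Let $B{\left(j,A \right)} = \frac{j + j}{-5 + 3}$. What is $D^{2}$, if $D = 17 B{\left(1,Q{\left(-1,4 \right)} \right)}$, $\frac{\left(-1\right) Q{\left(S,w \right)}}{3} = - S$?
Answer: $289$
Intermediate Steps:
$Q{\left(S,w \right)} = 3 S$ ($Q{\left(S,w \right)} = - 3 \left(- S\right) = 3 S$)
$B{\left(j,A \right)} = - j$ ($B{\left(j,A \right)} = \frac{2 j}{-2} = 2 j \left(- \frac{1}{2}\right) = - j$)
$D = -17$ ($D = 17 \left(\left(-1\right) 1\right) = 17 \left(-1\right) = -17$)
$D^{2} = \left(-17\right)^{2} = 289$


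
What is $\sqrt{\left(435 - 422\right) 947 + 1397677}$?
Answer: $2 \sqrt{352497} \approx 1187.4$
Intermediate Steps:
$\sqrt{\left(435 - 422\right) 947 + 1397677} = \sqrt{13 \cdot 947 + 1397677} = \sqrt{12311 + 1397677} = \sqrt{1409988} = 2 \sqrt{352497}$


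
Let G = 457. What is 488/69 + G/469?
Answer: 260405/32361 ≈ 8.0469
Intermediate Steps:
488/69 + G/469 = 488/69 + 457/469 = 260405/32361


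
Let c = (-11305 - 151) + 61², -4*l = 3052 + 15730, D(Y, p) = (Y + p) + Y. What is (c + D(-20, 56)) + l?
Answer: -24829/2 ≈ -12415.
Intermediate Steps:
D(Y, p) = p + 2*Y
l = -9391/2 (l = -(3052 + 15730)/4 = -¼*18782 = -9391/2 ≈ -4695.5)
c = -7735 (c = -11456 + 3721 = -7735)
(c + D(-20, 56)) + l = (-7735 + (56 + 2*(-20))) - 9391/2 = (-7735 + (56 - 40)) - 9391/2 = (-7735 + 16) - 9391/2 = -7719 - 9391/2 = -24829/2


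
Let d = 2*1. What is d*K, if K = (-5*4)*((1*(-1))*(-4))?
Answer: -160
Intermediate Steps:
d = 2
K = -80 (K = -(-20)*(-4) = -20*4 = -80)
d*K = 2*(-80) = -160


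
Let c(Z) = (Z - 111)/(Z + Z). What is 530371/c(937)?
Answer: 496957627/413 ≈ 1.2033e+6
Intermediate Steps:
c(Z) = (-111 + Z)/(2*Z) (c(Z) = (-111 + Z)/((2*Z)) = (-111 + Z)*(1/(2*Z)) = (-111 + Z)/(2*Z))
530371/c(937) = 530371/(((½)*(-111 + 937)/937)) = 530371/(((½)*(1/937)*826)) = 530371/(413/937) = 530371*(937/413) = 496957627/413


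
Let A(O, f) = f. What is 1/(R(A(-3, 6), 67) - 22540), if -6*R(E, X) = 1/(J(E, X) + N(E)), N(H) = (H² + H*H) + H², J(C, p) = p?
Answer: -1050/23667001 ≈ -4.4366e-5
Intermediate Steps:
N(H) = 3*H² (N(H) = (H² + H²) + H² = 2*H² + H² = 3*H²)
R(E, X) = -1/(6*(X + 3*E²))
1/(R(A(-3, 6), 67) - 22540) = 1/(-1/(6*67 + 18*6²) - 22540) = 1/(-1/(402 + 18*36) - 22540) = 1/(-1/(402 + 648) - 22540) = 1/(-1/1050 - 22540) = 1/(-23667001/1050) = -1050/23667001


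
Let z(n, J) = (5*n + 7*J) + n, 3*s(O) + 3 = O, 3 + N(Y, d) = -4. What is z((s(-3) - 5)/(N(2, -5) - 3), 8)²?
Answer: 90601/25 ≈ 3624.0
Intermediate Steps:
N(Y, d) = -7 (N(Y, d) = -3 - 4 = -7)
s(O) = -1 + O/3
z(n, J) = 6*n + 7*J
z((s(-3) - 5)/(N(2, -5) - 3), 8)² = (6*(((-1 + (⅓)*(-3)) - 5)/(-7 - 3)) + 7*8)² = (6*(((-1 - 1) - 5)/(-10)) + 56)² = (6*((-2 - 5)*(-⅒)) + 56)² = (6*(-7*(-⅒)) + 56)² = (6*(7/10) + 56)² = (21/5 + 56)² = (301/5)² = 90601/25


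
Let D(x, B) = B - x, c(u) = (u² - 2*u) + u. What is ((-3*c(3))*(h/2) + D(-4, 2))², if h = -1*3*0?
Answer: 36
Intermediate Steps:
c(u) = u² - u
h = 0 (h = -3*0 = 0)
((-3*c(3))*(h/2) + D(-4, 2))² = ((-9*(-1 + 3))*(0/2) + (2 - 1*(-4)))² = ((-9*2)*(0*(½)) + (2 + 4))² = (-3*6*0 + 6)² = (-18*0 + 6)² = (0 + 6)² = 6² = 36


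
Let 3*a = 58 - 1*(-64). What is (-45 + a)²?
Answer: 169/9 ≈ 18.778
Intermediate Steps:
a = 122/3 (a = (58 - 1*(-64))/3 = (58 + 64)/3 = (⅓)*122 = 122/3 ≈ 40.667)
(-45 + a)² = (-45 + 122/3)² = (-13/3)² = 169/9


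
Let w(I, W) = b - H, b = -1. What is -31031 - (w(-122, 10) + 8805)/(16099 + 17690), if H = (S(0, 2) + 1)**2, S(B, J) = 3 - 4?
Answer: -1048515263/33789 ≈ -31031.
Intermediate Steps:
S(B, J) = -1
H = 0 (H = (-1 + 1)**2 = 0**2 = 0)
w(I, W) = -1 (w(I, W) = -1 - 1*0 = -1 + 0 = -1)
-31031 - (w(-122, 10) + 8805)/(16099 + 17690) = -31031 - (-1 + 8805)/(16099 + 17690) = -31031 - 8804/33789 = -1048515263/33789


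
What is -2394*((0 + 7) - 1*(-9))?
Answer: -38304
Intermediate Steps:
-2394*((0 + 7) - 1*(-9)) = -2394*(7 + 9) = -2394*16 = -38304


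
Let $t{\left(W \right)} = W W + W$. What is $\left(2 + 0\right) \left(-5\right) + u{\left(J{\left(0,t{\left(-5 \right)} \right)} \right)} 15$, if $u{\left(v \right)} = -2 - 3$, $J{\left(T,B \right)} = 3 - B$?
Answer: $-85$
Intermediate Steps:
$t{\left(W \right)} = W + W^{2}$ ($t{\left(W \right)} = W^{2} + W = W + W^{2}$)
$u{\left(v \right)} = -5$
$\left(2 + 0\right) \left(-5\right) + u{\left(J{\left(0,t{\left(-5 \right)} \right)} \right)} 15 = \left(2 + 0\right) \left(-5\right) - 75 = 2 \left(-5\right) - 75 = -10 - 75 = -85$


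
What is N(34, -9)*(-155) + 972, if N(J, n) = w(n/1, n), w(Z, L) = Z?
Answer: 2367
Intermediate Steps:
N(J, n) = n (N(J, n) = n/1 = n*1 = n)
N(34, -9)*(-155) + 972 = -9*(-155) + 972 = 1395 + 972 = 2367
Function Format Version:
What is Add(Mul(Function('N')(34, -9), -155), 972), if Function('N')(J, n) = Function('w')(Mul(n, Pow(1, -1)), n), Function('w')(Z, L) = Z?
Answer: 2367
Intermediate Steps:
Function('N')(J, n) = n (Function('N')(J, n) = Mul(n, Pow(1, -1)) = Mul(n, 1) = n)
Add(Mul(Function('N')(34, -9), -155), 972) = Add(Mul(-9, -155), 972) = Add(1395, 972) = 2367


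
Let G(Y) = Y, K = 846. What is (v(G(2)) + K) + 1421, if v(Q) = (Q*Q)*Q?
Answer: 2275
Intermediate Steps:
v(Q) = Q³ (v(Q) = Q²*Q = Q³)
(v(G(2)) + K) + 1421 = (2³ + 846) + 1421 = (8 + 846) + 1421 = 854 + 1421 = 2275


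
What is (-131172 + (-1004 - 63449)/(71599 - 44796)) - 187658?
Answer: -8545664943/26803 ≈ -3.1883e+5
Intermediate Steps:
(-131172 + (-1004 - 63449)/(71599 - 44796)) - 187658 = (-131172 - 64453/26803) - 187658 = -3515867569/26803 - 187658 = -8545664943/26803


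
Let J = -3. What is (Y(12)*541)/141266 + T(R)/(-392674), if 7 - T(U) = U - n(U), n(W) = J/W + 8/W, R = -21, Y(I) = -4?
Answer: -8963517667/582450595482 ≈ -0.015389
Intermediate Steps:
n(W) = 5/W (n(W) = -3/W + 8/W = 5/W)
T(U) = 7 - U + 5/U (T(U) = 7 - (U - 5/U) = 7 + (-U + 5/U) = 7 - U + 5/U)
(Y(12)*541)/141266 + T(R)/(-392674) = -4*541/141266 + (7 - 1*(-21) + 5/(-21))/(-392674) = -2164*1/141266 + (7 + 21 + 5*(-1/21))*(-1/392674) = -1082/70633 + (7 + 21 - 5/21)*(-1/392674) = -1082/70633 + (583/21)*(-1/392674) = -1082/70633 - 583/8246154 = -8963517667/582450595482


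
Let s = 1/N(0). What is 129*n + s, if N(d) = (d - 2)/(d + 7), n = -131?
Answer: -33805/2 ≈ -16903.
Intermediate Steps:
N(d) = (-2 + d)/(7 + d)
s = -7/2 (s = 1/((-2 + 0)/(7 + 0)) = 1/(-2/7) = -7/2 ≈ -3.5000)
129*n + s = 129*(-131) - 7/2 = -16899 - 7/2 = -33805/2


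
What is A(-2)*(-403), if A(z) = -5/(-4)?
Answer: -2015/4 ≈ -503.75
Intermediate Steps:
A(z) = 5/4 (A(z) = -5*(-¼) = 5/4)
A(-2)*(-403) = (5/4)*(-403) = -2015/4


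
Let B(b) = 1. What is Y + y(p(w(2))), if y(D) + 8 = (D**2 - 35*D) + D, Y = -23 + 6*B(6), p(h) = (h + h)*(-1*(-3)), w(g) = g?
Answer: -289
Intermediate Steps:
p(h) = 6*h (p(h) = (2*h)*3 = 6*h)
Y = -17 (Y = -23 + 6*1 = -23 + 6 = -17)
y(D) = -8 + D**2 - 34*D (y(D) = -8 + ((D**2 - 35*D) + D) = -8 + (D**2 - 34*D) = -8 + D**2 - 34*D)
Y + y(p(w(2))) = -17 + (-8 + (6*2)**2 - 204*2) = -17 + (-8 + 12**2 - 34*12) = -17 + (-8 + 144 - 408) = -17 - 272 = -289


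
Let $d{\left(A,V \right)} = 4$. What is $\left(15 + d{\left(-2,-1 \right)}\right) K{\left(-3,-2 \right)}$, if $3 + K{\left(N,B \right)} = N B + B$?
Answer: $19$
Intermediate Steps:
$K{\left(N,B \right)} = -3 + B + B N$ ($K{\left(N,B \right)} = -3 + \left(N B + B\right) = -3 + \left(B N + B\right) = -3 + \left(B + B N\right) = -3 + B + B N$)
$\left(15 + d{\left(-2,-1 \right)}\right) K{\left(-3,-2 \right)} = \left(15 + 4\right) \left(-3 - 2 - -6\right) = 19 \left(-3 - 2 + 6\right) = 19 \cdot 1 = 19$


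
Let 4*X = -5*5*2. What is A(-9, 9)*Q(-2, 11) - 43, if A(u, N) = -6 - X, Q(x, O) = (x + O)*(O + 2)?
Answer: 1435/2 ≈ 717.50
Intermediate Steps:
X = -25/2 (X = (-5*5*2)/4 = (-25*2)/4 = (1/4)*(-50) = -25/2 ≈ -12.500)
Q(x, O) = (2 + O)*(O + x) (Q(x, O) = (O + x)*(2 + O) = (2 + O)*(O + x))
A(u, N) = 13/2 (A(u, N) = -6 - 1*(-25/2) = -6 + 25/2 = 13/2)
A(-9, 9)*Q(-2, 11) - 43 = 13*(11**2 + 2*11 + 2*(-2) + 11*(-2))/2 - 43 = 13*(121 + 22 - 4 - 22)/2 - 43 = (13/2)*117 - 43 = 1521/2 - 43 = 1435/2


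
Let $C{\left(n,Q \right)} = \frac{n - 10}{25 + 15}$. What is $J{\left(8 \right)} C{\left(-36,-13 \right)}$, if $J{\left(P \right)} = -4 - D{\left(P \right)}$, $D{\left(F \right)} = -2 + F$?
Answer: $\frac{23}{2} \approx 11.5$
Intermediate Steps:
$C{\left(n,Q \right)} = - \frac{1}{4} + \frac{n}{40}$ ($C{\left(n,Q \right)} = \frac{-10 + n}{40} = \left(-10 + n\right) \frac{1}{40} = - \frac{1}{4} + \frac{n}{40}$)
$J{\left(P \right)} = -2 - P$ ($J{\left(P \right)} = -4 - \left(-2 + P\right) = -2 - P$)
$J{\left(8 \right)} C{\left(-36,-13 \right)} = \left(-2 - 8\right) \left(- \frac{1}{4} + \frac{1}{40} \left(-36\right)\right) = \left(-2 - 8\right) \left(- \frac{1}{4} - \frac{9}{10}\right) = \left(-10\right) \left(- \frac{23}{20}\right) = \frac{23}{2}$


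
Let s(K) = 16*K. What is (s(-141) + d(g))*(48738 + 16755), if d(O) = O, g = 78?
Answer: -142643754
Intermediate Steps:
(s(-141) + d(g))*(48738 + 16755) = (16*(-141) + 78)*(48738 + 16755) = (-2256 + 78)*65493 = -2178*65493 = -142643754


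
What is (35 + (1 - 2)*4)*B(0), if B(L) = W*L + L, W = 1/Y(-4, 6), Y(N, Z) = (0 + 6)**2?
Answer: 0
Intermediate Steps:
Y(N, Z) = 36 (Y(N, Z) = 6**2 = 36)
W = 1/36 ≈ 0.027778
B(L) = 37*L/36 (B(L) = L/36 + L = 37*L/36)
(35 + (1 - 2)*4)*B(0) = (35 + (1 - 2)*4)*((37/36)*0) = (35 - 1*4)*0 = (35 - 4)*0 = 31*0 = 0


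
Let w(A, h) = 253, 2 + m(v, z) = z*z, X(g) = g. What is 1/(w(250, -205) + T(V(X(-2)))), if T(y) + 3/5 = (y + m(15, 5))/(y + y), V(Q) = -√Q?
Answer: -20*I/(-5058*I + 115*√2) ≈ 0.00395 - 0.00012701*I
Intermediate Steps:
m(v, z) = -2 + z² (m(v, z) = -2 + z*z = -2 + z²)
T(y) = -⅗ + (23 + y)/(2*y) (T(y) = -⅗ + (y + (-2 + 5²))/(y + y) = -⅗ + (y + (-2 + 25))/((2*y)) = -⅗ + (y + 23)*(1/(2*y)) = -⅗ + (23 + y)*(1/(2*y)) = -⅗ + (23 + y)/(2*y))
1/(w(250, -205) + T(V(X(-2)))) = 1/(253 + (115 - (-1)*√(-2))/(10*((-√(-2))))) = 1/(253 + (115 - (-1)*I*√2)/(10*((-I*√2)))) = 1/(253 + (I*√2/2)*(115 + I*√2)/10) = 1/(253 + I*√2*(115 + I*√2)/20)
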